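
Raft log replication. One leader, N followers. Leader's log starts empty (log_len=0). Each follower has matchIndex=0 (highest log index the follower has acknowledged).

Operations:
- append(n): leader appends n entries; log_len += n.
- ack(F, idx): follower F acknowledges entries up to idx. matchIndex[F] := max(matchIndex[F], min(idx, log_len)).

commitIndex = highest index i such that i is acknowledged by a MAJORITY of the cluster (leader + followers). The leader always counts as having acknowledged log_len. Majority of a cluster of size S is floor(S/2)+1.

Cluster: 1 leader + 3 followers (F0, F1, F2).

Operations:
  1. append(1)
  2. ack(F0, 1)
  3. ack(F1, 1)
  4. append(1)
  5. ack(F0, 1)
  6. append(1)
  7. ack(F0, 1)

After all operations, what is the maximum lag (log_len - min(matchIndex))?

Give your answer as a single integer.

Op 1: append 1 -> log_len=1
Op 2: F0 acks idx 1 -> match: F0=1 F1=0 F2=0; commitIndex=0
Op 3: F1 acks idx 1 -> match: F0=1 F1=1 F2=0; commitIndex=1
Op 4: append 1 -> log_len=2
Op 5: F0 acks idx 1 -> match: F0=1 F1=1 F2=0; commitIndex=1
Op 6: append 1 -> log_len=3
Op 7: F0 acks idx 1 -> match: F0=1 F1=1 F2=0; commitIndex=1

Answer: 3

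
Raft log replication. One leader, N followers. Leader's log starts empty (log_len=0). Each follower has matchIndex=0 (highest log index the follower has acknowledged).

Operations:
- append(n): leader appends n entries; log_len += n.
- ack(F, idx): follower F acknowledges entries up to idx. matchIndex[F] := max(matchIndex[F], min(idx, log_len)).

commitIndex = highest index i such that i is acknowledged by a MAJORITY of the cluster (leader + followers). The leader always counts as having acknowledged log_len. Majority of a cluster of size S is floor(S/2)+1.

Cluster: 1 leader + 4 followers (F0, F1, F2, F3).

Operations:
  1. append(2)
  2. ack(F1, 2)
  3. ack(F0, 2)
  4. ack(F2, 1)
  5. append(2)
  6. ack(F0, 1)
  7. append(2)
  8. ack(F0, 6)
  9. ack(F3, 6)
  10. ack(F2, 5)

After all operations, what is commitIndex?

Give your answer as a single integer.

Op 1: append 2 -> log_len=2
Op 2: F1 acks idx 2 -> match: F0=0 F1=2 F2=0 F3=0; commitIndex=0
Op 3: F0 acks idx 2 -> match: F0=2 F1=2 F2=0 F3=0; commitIndex=2
Op 4: F2 acks idx 1 -> match: F0=2 F1=2 F2=1 F3=0; commitIndex=2
Op 5: append 2 -> log_len=4
Op 6: F0 acks idx 1 -> match: F0=2 F1=2 F2=1 F3=0; commitIndex=2
Op 7: append 2 -> log_len=6
Op 8: F0 acks idx 6 -> match: F0=6 F1=2 F2=1 F3=0; commitIndex=2
Op 9: F3 acks idx 6 -> match: F0=6 F1=2 F2=1 F3=6; commitIndex=6
Op 10: F2 acks idx 5 -> match: F0=6 F1=2 F2=5 F3=6; commitIndex=6

Answer: 6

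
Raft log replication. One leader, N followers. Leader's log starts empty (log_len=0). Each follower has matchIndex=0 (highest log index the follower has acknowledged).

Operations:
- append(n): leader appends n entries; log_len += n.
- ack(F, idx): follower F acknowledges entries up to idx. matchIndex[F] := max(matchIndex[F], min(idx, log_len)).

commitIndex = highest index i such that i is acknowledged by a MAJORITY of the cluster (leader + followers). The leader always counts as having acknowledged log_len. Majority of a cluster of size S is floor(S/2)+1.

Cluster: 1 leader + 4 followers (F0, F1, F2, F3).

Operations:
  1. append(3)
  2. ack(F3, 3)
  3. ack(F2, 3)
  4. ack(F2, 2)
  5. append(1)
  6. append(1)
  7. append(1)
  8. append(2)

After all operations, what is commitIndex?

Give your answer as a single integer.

Op 1: append 3 -> log_len=3
Op 2: F3 acks idx 3 -> match: F0=0 F1=0 F2=0 F3=3; commitIndex=0
Op 3: F2 acks idx 3 -> match: F0=0 F1=0 F2=3 F3=3; commitIndex=3
Op 4: F2 acks idx 2 -> match: F0=0 F1=0 F2=3 F3=3; commitIndex=3
Op 5: append 1 -> log_len=4
Op 6: append 1 -> log_len=5
Op 7: append 1 -> log_len=6
Op 8: append 2 -> log_len=8

Answer: 3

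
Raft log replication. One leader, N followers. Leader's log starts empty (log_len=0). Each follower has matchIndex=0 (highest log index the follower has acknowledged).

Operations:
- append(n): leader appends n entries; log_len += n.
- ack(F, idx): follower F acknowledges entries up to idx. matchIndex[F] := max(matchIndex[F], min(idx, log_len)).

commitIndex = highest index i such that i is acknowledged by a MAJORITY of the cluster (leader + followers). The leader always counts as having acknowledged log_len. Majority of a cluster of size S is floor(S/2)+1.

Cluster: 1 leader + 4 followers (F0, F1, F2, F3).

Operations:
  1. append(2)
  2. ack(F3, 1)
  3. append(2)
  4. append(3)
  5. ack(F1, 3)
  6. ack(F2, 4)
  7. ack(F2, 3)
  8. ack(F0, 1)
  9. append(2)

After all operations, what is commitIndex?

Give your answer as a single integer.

Op 1: append 2 -> log_len=2
Op 2: F3 acks idx 1 -> match: F0=0 F1=0 F2=0 F3=1; commitIndex=0
Op 3: append 2 -> log_len=4
Op 4: append 3 -> log_len=7
Op 5: F1 acks idx 3 -> match: F0=0 F1=3 F2=0 F3=1; commitIndex=1
Op 6: F2 acks idx 4 -> match: F0=0 F1=3 F2=4 F3=1; commitIndex=3
Op 7: F2 acks idx 3 -> match: F0=0 F1=3 F2=4 F3=1; commitIndex=3
Op 8: F0 acks idx 1 -> match: F0=1 F1=3 F2=4 F3=1; commitIndex=3
Op 9: append 2 -> log_len=9

Answer: 3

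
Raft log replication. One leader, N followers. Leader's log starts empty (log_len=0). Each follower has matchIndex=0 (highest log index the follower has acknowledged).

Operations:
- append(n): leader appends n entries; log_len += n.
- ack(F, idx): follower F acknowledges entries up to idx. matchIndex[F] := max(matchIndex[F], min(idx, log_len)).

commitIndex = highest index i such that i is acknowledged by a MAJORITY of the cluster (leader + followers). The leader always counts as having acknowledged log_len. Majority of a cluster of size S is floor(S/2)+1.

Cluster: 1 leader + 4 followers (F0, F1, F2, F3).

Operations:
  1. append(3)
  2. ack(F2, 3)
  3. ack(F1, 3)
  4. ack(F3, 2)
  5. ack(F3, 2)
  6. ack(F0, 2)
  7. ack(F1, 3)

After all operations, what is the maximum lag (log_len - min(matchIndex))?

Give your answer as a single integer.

Op 1: append 3 -> log_len=3
Op 2: F2 acks idx 3 -> match: F0=0 F1=0 F2=3 F3=0; commitIndex=0
Op 3: F1 acks idx 3 -> match: F0=0 F1=3 F2=3 F3=0; commitIndex=3
Op 4: F3 acks idx 2 -> match: F0=0 F1=3 F2=3 F3=2; commitIndex=3
Op 5: F3 acks idx 2 -> match: F0=0 F1=3 F2=3 F3=2; commitIndex=3
Op 6: F0 acks idx 2 -> match: F0=2 F1=3 F2=3 F3=2; commitIndex=3
Op 7: F1 acks idx 3 -> match: F0=2 F1=3 F2=3 F3=2; commitIndex=3

Answer: 1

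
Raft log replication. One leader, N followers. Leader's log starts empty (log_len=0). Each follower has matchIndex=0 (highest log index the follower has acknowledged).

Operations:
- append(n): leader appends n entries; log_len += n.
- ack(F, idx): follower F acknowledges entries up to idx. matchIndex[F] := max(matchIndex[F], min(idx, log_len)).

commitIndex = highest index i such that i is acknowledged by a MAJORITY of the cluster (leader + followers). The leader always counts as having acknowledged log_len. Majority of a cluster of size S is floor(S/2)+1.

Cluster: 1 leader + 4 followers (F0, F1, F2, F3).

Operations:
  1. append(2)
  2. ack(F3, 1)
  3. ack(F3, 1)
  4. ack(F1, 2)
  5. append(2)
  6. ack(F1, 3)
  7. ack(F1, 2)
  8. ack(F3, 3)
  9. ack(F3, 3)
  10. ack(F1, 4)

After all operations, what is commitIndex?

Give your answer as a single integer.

Answer: 3

Derivation:
Op 1: append 2 -> log_len=2
Op 2: F3 acks idx 1 -> match: F0=0 F1=0 F2=0 F3=1; commitIndex=0
Op 3: F3 acks idx 1 -> match: F0=0 F1=0 F2=0 F3=1; commitIndex=0
Op 4: F1 acks idx 2 -> match: F0=0 F1=2 F2=0 F3=1; commitIndex=1
Op 5: append 2 -> log_len=4
Op 6: F1 acks idx 3 -> match: F0=0 F1=3 F2=0 F3=1; commitIndex=1
Op 7: F1 acks idx 2 -> match: F0=0 F1=3 F2=0 F3=1; commitIndex=1
Op 8: F3 acks idx 3 -> match: F0=0 F1=3 F2=0 F3=3; commitIndex=3
Op 9: F3 acks idx 3 -> match: F0=0 F1=3 F2=0 F3=3; commitIndex=3
Op 10: F1 acks idx 4 -> match: F0=0 F1=4 F2=0 F3=3; commitIndex=3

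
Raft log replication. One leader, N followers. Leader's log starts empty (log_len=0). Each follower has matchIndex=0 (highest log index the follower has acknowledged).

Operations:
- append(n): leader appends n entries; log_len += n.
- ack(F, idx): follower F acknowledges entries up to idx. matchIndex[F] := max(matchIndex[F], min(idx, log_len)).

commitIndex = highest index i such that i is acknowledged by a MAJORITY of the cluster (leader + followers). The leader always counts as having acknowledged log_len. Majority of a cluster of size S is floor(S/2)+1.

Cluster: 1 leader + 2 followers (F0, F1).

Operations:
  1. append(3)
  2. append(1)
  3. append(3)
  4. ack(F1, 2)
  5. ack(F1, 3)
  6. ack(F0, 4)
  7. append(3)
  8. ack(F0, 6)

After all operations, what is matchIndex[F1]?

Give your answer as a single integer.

Answer: 3

Derivation:
Op 1: append 3 -> log_len=3
Op 2: append 1 -> log_len=4
Op 3: append 3 -> log_len=7
Op 4: F1 acks idx 2 -> match: F0=0 F1=2; commitIndex=2
Op 5: F1 acks idx 3 -> match: F0=0 F1=3; commitIndex=3
Op 6: F0 acks idx 4 -> match: F0=4 F1=3; commitIndex=4
Op 7: append 3 -> log_len=10
Op 8: F0 acks idx 6 -> match: F0=6 F1=3; commitIndex=6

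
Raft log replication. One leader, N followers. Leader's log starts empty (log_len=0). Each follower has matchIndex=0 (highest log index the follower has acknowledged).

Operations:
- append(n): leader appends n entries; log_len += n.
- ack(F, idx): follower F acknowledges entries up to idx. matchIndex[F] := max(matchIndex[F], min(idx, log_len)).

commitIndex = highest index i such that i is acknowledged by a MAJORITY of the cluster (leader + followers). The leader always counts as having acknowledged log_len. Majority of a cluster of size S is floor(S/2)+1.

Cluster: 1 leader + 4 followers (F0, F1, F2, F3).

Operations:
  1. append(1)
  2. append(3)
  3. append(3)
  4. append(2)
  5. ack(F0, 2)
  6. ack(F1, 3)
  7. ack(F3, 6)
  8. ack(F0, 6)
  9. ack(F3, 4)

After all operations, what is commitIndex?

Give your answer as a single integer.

Answer: 6

Derivation:
Op 1: append 1 -> log_len=1
Op 2: append 3 -> log_len=4
Op 3: append 3 -> log_len=7
Op 4: append 2 -> log_len=9
Op 5: F0 acks idx 2 -> match: F0=2 F1=0 F2=0 F3=0; commitIndex=0
Op 6: F1 acks idx 3 -> match: F0=2 F1=3 F2=0 F3=0; commitIndex=2
Op 7: F3 acks idx 6 -> match: F0=2 F1=3 F2=0 F3=6; commitIndex=3
Op 8: F0 acks idx 6 -> match: F0=6 F1=3 F2=0 F3=6; commitIndex=6
Op 9: F3 acks idx 4 -> match: F0=6 F1=3 F2=0 F3=6; commitIndex=6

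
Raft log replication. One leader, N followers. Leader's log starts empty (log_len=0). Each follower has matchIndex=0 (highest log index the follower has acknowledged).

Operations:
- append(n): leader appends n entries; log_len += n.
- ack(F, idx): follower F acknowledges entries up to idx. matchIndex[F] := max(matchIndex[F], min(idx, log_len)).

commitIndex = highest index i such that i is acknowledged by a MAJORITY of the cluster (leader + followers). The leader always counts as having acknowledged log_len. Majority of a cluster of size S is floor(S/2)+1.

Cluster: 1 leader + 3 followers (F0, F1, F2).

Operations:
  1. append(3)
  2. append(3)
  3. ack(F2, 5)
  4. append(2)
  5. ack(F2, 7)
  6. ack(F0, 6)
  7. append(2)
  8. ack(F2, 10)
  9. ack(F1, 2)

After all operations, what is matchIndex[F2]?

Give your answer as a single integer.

Answer: 10

Derivation:
Op 1: append 3 -> log_len=3
Op 2: append 3 -> log_len=6
Op 3: F2 acks idx 5 -> match: F0=0 F1=0 F2=5; commitIndex=0
Op 4: append 2 -> log_len=8
Op 5: F2 acks idx 7 -> match: F0=0 F1=0 F2=7; commitIndex=0
Op 6: F0 acks idx 6 -> match: F0=6 F1=0 F2=7; commitIndex=6
Op 7: append 2 -> log_len=10
Op 8: F2 acks idx 10 -> match: F0=6 F1=0 F2=10; commitIndex=6
Op 9: F1 acks idx 2 -> match: F0=6 F1=2 F2=10; commitIndex=6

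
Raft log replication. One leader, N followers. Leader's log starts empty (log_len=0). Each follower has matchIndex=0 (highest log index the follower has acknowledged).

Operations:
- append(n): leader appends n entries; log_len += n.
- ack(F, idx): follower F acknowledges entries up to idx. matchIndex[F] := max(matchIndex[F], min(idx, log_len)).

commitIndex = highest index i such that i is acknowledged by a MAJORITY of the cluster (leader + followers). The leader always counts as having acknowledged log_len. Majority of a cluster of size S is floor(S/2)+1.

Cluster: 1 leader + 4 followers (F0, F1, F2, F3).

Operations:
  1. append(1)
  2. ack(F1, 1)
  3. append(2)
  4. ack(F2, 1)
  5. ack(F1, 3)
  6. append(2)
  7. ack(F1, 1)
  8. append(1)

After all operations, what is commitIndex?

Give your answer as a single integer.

Op 1: append 1 -> log_len=1
Op 2: F1 acks idx 1 -> match: F0=0 F1=1 F2=0 F3=0; commitIndex=0
Op 3: append 2 -> log_len=3
Op 4: F2 acks idx 1 -> match: F0=0 F1=1 F2=1 F3=0; commitIndex=1
Op 5: F1 acks idx 3 -> match: F0=0 F1=3 F2=1 F3=0; commitIndex=1
Op 6: append 2 -> log_len=5
Op 7: F1 acks idx 1 -> match: F0=0 F1=3 F2=1 F3=0; commitIndex=1
Op 8: append 1 -> log_len=6

Answer: 1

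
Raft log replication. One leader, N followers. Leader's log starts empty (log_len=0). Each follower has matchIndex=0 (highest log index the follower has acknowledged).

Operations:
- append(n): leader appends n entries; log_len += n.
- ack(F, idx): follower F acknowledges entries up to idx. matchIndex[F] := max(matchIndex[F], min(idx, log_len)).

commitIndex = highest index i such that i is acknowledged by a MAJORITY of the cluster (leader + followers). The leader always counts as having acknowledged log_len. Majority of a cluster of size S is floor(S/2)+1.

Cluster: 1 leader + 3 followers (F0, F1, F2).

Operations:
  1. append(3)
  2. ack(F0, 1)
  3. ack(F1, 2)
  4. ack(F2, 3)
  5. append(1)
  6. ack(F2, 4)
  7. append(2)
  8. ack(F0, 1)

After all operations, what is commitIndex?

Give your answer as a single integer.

Op 1: append 3 -> log_len=3
Op 2: F0 acks idx 1 -> match: F0=1 F1=0 F2=0; commitIndex=0
Op 3: F1 acks idx 2 -> match: F0=1 F1=2 F2=0; commitIndex=1
Op 4: F2 acks idx 3 -> match: F0=1 F1=2 F2=3; commitIndex=2
Op 5: append 1 -> log_len=4
Op 6: F2 acks idx 4 -> match: F0=1 F1=2 F2=4; commitIndex=2
Op 7: append 2 -> log_len=6
Op 8: F0 acks idx 1 -> match: F0=1 F1=2 F2=4; commitIndex=2

Answer: 2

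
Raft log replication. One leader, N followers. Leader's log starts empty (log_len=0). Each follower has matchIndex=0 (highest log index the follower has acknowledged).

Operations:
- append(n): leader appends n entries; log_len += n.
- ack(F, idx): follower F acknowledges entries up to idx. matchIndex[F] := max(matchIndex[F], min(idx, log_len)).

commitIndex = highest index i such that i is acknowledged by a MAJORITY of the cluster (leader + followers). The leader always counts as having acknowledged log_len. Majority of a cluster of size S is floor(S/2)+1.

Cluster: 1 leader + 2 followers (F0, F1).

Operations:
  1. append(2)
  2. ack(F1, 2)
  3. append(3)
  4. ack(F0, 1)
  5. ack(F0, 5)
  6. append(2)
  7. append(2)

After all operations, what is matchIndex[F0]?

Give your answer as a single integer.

Answer: 5

Derivation:
Op 1: append 2 -> log_len=2
Op 2: F1 acks idx 2 -> match: F0=0 F1=2; commitIndex=2
Op 3: append 3 -> log_len=5
Op 4: F0 acks idx 1 -> match: F0=1 F1=2; commitIndex=2
Op 5: F0 acks idx 5 -> match: F0=5 F1=2; commitIndex=5
Op 6: append 2 -> log_len=7
Op 7: append 2 -> log_len=9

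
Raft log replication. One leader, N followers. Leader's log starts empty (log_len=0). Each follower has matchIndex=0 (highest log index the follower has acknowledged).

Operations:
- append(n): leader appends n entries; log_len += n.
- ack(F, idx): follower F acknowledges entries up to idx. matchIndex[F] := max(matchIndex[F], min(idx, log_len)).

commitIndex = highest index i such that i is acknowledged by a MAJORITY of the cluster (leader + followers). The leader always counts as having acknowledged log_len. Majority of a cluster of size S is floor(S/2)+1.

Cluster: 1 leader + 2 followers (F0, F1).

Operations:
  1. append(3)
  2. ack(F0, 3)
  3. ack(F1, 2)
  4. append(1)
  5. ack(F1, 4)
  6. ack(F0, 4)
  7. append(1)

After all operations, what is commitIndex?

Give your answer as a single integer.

Answer: 4

Derivation:
Op 1: append 3 -> log_len=3
Op 2: F0 acks idx 3 -> match: F0=3 F1=0; commitIndex=3
Op 3: F1 acks idx 2 -> match: F0=3 F1=2; commitIndex=3
Op 4: append 1 -> log_len=4
Op 5: F1 acks idx 4 -> match: F0=3 F1=4; commitIndex=4
Op 6: F0 acks idx 4 -> match: F0=4 F1=4; commitIndex=4
Op 7: append 1 -> log_len=5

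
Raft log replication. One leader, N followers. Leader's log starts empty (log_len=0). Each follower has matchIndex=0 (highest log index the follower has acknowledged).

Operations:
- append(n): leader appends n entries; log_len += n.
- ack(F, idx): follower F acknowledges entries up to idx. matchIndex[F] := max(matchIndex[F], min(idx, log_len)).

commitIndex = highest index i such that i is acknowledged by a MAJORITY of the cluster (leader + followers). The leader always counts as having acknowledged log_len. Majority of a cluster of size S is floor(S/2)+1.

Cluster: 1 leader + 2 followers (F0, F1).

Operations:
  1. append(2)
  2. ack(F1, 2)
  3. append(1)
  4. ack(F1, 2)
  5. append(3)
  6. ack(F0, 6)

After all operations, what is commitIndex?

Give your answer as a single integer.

Op 1: append 2 -> log_len=2
Op 2: F1 acks idx 2 -> match: F0=0 F1=2; commitIndex=2
Op 3: append 1 -> log_len=3
Op 4: F1 acks idx 2 -> match: F0=0 F1=2; commitIndex=2
Op 5: append 3 -> log_len=6
Op 6: F0 acks idx 6 -> match: F0=6 F1=2; commitIndex=6

Answer: 6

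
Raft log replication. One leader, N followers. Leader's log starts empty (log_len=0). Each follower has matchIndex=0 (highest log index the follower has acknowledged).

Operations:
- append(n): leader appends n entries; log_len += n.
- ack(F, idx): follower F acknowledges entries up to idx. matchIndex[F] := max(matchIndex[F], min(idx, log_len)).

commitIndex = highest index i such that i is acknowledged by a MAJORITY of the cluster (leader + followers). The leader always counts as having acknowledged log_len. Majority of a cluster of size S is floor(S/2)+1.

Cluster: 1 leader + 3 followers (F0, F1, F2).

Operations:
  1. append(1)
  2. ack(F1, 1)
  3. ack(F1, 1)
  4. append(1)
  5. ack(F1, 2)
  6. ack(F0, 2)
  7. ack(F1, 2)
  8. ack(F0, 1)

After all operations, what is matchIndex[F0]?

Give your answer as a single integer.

Answer: 2

Derivation:
Op 1: append 1 -> log_len=1
Op 2: F1 acks idx 1 -> match: F0=0 F1=1 F2=0; commitIndex=0
Op 3: F1 acks idx 1 -> match: F0=0 F1=1 F2=0; commitIndex=0
Op 4: append 1 -> log_len=2
Op 5: F1 acks idx 2 -> match: F0=0 F1=2 F2=0; commitIndex=0
Op 6: F0 acks idx 2 -> match: F0=2 F1=2 F2=0; commitIndex=2
Op 7: F1 acks idx 2 -> match: F0=2 F1=2 F2=0; commitIndex=2
Op 8: F0 acks idx 1 -> match: F0=2 F1=2 F2=0; commitIndex=2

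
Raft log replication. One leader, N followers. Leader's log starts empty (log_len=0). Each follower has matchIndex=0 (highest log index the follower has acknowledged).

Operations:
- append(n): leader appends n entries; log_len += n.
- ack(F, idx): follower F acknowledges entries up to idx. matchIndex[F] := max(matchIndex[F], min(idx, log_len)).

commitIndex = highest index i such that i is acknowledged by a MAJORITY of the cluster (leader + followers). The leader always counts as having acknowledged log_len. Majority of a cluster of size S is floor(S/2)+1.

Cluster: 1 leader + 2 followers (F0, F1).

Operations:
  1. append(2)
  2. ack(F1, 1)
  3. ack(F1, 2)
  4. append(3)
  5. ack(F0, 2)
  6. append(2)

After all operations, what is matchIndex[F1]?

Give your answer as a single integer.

Op 1: append 2 -> log_len=2
Op 2: F1 acks idx 1 -> match: F0=0 F1=1; commitIndex=1
Op 3: F1 acks idx 2 -> match: F0=0 F1=2; commitIndex=2
Op 4: append 3 -> log_len=5
Op 5: F0 acks idx 2 -> match: F0=2 F1=2; commitIndex=2
Op 6: append 2 -> log_len=7

Answer: 2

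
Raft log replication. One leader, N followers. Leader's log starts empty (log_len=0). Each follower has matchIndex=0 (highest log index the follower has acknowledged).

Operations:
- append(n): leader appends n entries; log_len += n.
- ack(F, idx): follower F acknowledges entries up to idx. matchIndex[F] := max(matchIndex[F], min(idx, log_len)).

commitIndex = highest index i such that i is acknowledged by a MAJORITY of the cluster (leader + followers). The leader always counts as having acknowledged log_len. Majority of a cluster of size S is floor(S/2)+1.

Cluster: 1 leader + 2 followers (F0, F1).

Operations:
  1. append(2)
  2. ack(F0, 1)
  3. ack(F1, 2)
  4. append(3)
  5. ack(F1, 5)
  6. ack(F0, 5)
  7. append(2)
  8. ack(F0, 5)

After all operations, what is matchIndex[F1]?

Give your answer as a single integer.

Answer: 5

Derivation:
Op 1: append 2 -> log_len=2
Op 2: F0 acks idx 1 -> match: F0=1 F1=0; commitIndex=1
Op 3: F1 acks idx 2 -> match: F0=1 F1=2; commitIndex=2
Op 4: append 3 -> log_len=5
Op 5: F1 acks idx 5 -> match: F0=1 F1=5; commitIndex=5
Op 6: F0 acks idx 5 -> match: F0=5 F1=5; commitIndex=5
Op 7: append 2 -> log_len=7
Op 8: F0 acks idx 5 -> match: F0=5 F1=5; commitIndex=5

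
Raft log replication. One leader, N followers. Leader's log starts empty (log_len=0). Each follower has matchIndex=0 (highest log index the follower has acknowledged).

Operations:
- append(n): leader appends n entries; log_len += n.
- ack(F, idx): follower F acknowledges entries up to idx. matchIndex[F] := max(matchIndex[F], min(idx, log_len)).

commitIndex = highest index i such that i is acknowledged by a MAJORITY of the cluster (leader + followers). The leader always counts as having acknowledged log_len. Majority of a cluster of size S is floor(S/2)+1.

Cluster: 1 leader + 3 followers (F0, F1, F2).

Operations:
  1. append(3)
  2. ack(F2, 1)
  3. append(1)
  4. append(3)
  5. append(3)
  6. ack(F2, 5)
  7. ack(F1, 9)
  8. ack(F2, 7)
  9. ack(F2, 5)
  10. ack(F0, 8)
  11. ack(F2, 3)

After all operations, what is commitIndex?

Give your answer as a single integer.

Answer: 8

Derivation:
Op 1: append 3 -> log_len=3
Op 2: F2 acks idx 1 -> match: F0=0 F1=0 F2=1; commitIndex=0
Op 3: append 1 -> log_len=4
Op 4: append 3 -> log_len=7
Op 5: append 3 -> log_len=10
Op 6: F2 acks idx 5 -> match: F0=0 F1=0 F2=5; commitIndex=0
Op 7: F1 acks idx 9 -> match: F0=0 F1=9 F2=5; commitIndex=5
Op 8: F2 acks idx 7 -> match: F0=0 F1=9 F2=7; commitIndex=7
Op 9: F2 acks idx 5 -> match: F0=0 F1=9 F2=7; commitIndex=7
Op 10: F0 acks idx 8 -> match: F0=8 F1=9 F2=7; commitIndex=8
Op 11: F2 acks idx 3 -> match: F0=8 F1=9 F2=7; commitIndex=8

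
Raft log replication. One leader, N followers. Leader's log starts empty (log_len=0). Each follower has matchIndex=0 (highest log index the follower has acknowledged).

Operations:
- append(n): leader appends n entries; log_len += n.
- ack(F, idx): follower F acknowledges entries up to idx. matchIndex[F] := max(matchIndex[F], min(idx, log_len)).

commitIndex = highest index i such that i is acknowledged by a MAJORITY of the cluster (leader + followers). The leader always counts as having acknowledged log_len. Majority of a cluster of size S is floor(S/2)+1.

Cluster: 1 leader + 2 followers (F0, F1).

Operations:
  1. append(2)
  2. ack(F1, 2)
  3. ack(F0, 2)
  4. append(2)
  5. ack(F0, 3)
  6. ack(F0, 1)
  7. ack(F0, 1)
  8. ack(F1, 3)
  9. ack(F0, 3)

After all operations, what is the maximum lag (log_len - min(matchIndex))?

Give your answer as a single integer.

Answer: 1

Derivation:
Op 1: append 2 -> log_len=2
Op 2: F1 acks idx 2 -> match: F0=0 F1=2; commitIndex=2
Op 3: F0 acks idx 2 -> match: F0=2 F1=2; commitIndex=2
Op 4: append 2 -> log_len=4
Op 5: F0 acks idx 3 -> match: F0=3 F1=2; commitIndex=3
Op 6: F0 acks idx 1 -> match: F0=3 F1=2; commitIndex=3
Op 7: F0 acks idx 1 -> match: F0=3 F1=2; commitIndex=3
Op 8: F1 acks idx 3 -> match: F0=3 F1=3; commitIndex=3
Op 9: F0 acks idx 3 -> match: F0=3 F1=3; commitIndex=3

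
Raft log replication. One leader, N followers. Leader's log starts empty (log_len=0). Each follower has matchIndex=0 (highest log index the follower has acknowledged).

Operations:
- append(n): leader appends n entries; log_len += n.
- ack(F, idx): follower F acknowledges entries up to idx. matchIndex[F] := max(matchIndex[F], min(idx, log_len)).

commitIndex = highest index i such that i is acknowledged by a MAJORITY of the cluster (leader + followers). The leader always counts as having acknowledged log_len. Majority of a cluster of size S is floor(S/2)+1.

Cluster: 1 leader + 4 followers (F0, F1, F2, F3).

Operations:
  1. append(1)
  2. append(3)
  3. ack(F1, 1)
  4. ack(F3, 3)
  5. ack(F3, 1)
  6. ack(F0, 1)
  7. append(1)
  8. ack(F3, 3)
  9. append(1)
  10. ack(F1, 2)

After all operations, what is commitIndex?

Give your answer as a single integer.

Op 1: append 1 -> log_len=1
Op 2: append 3 -> log_len=4
Op 3: F1 acks idx 1 -> match: F0=0 F1=1 F2=0 F3=0; commitIndex=0
Op 4: F3 acks idx 3 -> match: F0=0 F1=1 F2=0 F3=3; commitIndex=1
Op 5: F3 acks idx 1 -> match: F0=0 F1=1 F2=0 F3=3; commitIndex=1
Op 6: F0 acks idx 1 -> match: F0=1 F1=1 F2=0 F3=3; commitIndex=1
Op 7: append 1 -> log_len=5
Op 8: F3 acks idx 3 -> match: F0=1 F1=1 F2=0 F3=3; commitIndex=1
Op 9: append 1 -> log_len=6
Op 10: F1 acks idx 2 -> match: F0=1 F1=2 F2=0 F3=3; commitIndex=2

Answer: 2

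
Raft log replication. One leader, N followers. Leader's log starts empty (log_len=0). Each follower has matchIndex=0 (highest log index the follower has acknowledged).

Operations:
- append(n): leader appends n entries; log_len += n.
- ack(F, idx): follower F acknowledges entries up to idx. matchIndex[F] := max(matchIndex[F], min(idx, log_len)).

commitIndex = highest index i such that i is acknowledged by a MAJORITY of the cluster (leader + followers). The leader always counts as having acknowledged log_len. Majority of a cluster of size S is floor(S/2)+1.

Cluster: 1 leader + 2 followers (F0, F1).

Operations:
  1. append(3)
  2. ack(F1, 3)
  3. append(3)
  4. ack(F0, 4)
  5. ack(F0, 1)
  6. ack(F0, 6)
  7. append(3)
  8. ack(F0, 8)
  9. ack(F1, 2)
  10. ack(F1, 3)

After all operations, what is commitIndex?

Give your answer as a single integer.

Answer: 8

Derivation:
Op 1: append 3 -> log_len=3
Op 2: F1 acks idx 3 -> match: F0=0 F1=3; commitIndex=3
Op 3: append 3 -> log_len=6
Op 4: F0 acks idx 4 -> match: F0=4 F1=3; commitIndex=4
Op 5: F0 acks idx 1 -> match: F0=4 F1=3; commitIndex=4
Op 6: F0 acks idx 6 -> match: F0=6 F1=3; commitIndex=6
Op 7: append 3 -> log_len=9
Op 8: F0 acks idx 8 -> match: F0=8 F1=3; commitIndex=8
Op 9: F1 acks idx 2 -> match: F0=8 F1=3; commitIndex=8
Op 10: F1 acks idx 3 -> match: F0=8 F1=3; commitIndex=8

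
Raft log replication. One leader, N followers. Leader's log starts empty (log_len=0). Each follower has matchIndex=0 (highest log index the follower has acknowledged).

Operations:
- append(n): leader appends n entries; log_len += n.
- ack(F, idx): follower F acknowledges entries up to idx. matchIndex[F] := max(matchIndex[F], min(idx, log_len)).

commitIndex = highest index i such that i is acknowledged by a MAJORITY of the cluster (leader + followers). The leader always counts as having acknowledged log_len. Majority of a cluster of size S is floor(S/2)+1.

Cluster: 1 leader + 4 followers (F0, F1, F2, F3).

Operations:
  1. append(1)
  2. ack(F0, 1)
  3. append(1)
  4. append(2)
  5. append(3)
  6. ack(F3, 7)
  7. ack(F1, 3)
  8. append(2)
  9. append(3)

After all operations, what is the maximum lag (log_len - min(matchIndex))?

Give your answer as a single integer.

Op 1: append 1 -> log_len=1
Op 2: F0 acks idx 1 -> match: F0=1 F1=0 F2=0 F3=0; commitIndex=0
Op 3: append 1 -> log_len=2
Op 4: append 2 -> log_len=4
Op 5: append 3 -> log_len=7
Op 6: F3 acks idx 7 -> match: F0=1 F1=0 F2=0 F3=7; commitIndex=1
Op 7: F1 acks idx 3 -> match: F0=1 F1=3 F2=0 F3=7; commitIndex=3
Op 8: append 2 -> log_len=9
Op 9: append 3 -> log_len=12

Answer: 12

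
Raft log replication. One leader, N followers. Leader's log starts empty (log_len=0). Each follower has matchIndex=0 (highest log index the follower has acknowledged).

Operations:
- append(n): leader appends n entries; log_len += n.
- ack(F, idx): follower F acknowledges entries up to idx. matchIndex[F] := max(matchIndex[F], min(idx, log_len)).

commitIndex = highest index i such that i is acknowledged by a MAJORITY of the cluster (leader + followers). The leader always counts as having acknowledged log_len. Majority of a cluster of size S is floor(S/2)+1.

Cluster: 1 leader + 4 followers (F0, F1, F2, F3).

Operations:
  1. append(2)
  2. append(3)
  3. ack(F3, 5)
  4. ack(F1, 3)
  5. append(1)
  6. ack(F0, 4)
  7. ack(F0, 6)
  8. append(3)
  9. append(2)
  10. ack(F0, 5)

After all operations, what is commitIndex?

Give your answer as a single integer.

Answer: 5

Derivation:
Op 1: append 2 -> log_len=2
Op 2: append 3 -> log_len=5
Op 3: F3 acks idx 5 -> match: F0=0 F1=0 F2=0 F3=5; commitIndex=0
Op 4: F1 acks idx 3 -> match: F0=0 F1=3 F2=0 F3=5; commitIndex=3
Op 5: append 1 -> log_len=6
Op 6: F0 acks idx 4 -> match: F0=4 F1=3 F2=0 F3=5; commitIndex=4
Op 7: F0 acks idx 6 -> match: F0=6 F1=3 F2=0 F3=5; commitIndex=5
Op 8: append 3 -> log_len=9
Op 9: append 2 -> log_len=11
Op 10: F0 acks idx 5 -> match: F0=6 F1=3 F2=0 F3=5; commitIndex=5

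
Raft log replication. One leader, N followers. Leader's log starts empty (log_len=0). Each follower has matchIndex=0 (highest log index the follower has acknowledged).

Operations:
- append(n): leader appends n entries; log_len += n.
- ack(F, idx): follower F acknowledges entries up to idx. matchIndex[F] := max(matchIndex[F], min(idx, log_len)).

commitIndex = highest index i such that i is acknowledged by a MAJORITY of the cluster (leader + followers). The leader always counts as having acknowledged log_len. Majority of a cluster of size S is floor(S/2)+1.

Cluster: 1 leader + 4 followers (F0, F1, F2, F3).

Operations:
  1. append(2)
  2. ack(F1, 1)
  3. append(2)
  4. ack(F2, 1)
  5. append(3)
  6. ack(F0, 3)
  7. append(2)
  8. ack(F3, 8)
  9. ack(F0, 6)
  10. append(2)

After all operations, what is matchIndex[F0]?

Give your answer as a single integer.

Op 1: append 2 -> log_len=2
Op 2: F1 acks idx 1 -> match: F0=0 F1=1 F2=0 F3=0; commitIndex=0
Op 3: append 2 -> log_len=4
Op 4: F2 acks idx 1 -> match: F0=0 F1=1 F2=1 F3=0; commitIndex=1
Op 5: append 3 -> log_len=7
Op 6: F0 acks idx 3 -> match: F0=3 F1=1 F2=1 F3=0; commitIndex=1
Op 7: append 2 -> log_len=9
Op 8: F3 acks idx 8 -> match: F0=3 F1=1 F2=1 F3=8; commitIndex=3
Op 9: F0 acks idx 6 -> match: F0=6 F1=1 F2=1 F3=8; commitIndex=6
Op 10: append 2 -> log_len=11

Answer: 6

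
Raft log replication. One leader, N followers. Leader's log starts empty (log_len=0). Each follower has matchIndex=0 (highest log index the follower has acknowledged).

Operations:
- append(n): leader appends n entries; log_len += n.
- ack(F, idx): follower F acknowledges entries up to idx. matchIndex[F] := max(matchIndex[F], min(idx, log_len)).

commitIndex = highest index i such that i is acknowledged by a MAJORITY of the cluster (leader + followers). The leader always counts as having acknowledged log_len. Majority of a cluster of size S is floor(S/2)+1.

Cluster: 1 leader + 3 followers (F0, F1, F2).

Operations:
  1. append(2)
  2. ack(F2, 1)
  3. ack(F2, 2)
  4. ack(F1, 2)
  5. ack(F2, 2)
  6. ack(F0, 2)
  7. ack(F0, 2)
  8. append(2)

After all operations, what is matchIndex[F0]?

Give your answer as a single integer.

Answer: 2

Derivation:
Op 1: append 2 -> log_len=2
Op 2: F2 acks idx 1 -> match: F0=0 F1=0 F2=1; commitIndex=0
Op 3: F2 acks idx 2 -> match: F0=0 F1=0 F2=2; commitIndex=0
Op 4: F1 acks idx 2 -> match: F0=0 F1=2 F2=2; commitIndex=2
Op 5: F2 acks idx 2 -> match: F0=0 F1=2 F2=2; commitIndex=2
Op 6: F0 acks idx 2 -> match: F0=2 F1=2 F2=2; commitIndex=2
Op 7: F0 acks idx 2 -> match: F0=2 F1=2 F2=2; commitIndex=2
Op 8: append 2 -> log_len=4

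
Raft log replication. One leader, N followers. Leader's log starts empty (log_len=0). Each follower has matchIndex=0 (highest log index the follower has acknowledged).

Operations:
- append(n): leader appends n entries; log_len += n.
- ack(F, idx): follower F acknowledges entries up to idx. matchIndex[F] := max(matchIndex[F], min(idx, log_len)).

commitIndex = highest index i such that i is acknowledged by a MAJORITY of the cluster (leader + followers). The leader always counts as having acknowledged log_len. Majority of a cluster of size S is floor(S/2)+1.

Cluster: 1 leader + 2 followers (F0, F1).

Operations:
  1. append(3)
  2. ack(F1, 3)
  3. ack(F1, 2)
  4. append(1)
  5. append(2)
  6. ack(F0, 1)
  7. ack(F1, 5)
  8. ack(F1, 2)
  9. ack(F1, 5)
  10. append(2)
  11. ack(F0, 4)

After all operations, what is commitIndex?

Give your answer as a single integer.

Op 1: append 3 -> log_len=3
Op 2: F1 acks idx 3 -> match: F0=0 F1=3; commitIndex=3
Op 3: F1 acks idx 2 -> match: F0=0 F1=3; commitIndex=3
Op 4: append 1 -> log_len=4
Op 5: append 2 -> log_len=6
Op 6: F0 acks idx 1 -> match: F0=1 F1=3; commitIndex=3
Op 7: F1 acks idx 5 -> match: F0=1 F1=5; commitIndex=5
Op 8: F1 acks idx 2 -> match: F0=1 F1=5; commitIndex=5
Op 9: F1 acks idx 5 -> match: F0=1 F1=5; commitIndex=5
Op 10: append 2 -> log_len=8
Op 11: F0 acks idx 4 -> match: F0=4 F1=5; commitIndex=5

Answer: 5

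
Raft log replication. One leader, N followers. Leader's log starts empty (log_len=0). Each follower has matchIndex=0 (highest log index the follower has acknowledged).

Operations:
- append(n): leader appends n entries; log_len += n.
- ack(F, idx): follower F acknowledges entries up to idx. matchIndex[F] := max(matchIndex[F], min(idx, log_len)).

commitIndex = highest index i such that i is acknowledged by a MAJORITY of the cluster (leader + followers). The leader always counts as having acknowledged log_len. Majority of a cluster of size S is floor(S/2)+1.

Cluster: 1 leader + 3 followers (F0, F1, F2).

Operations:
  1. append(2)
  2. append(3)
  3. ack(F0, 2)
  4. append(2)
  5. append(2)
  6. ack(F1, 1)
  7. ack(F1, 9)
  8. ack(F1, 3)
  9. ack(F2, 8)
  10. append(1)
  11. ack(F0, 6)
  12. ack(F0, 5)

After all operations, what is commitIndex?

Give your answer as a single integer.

Answer: 8

Derivation:
Op 1: append 2 -> log_len=2
Op 2: append 3 -> log_len=5
Op 3: F0 acks idx 2 -> match: F0=2 F1=0 F2=0; commitIndex=0
Op 4: append 2 -> log_len=7
Op 5: append 2 -> log_len=9
Op 6: F1 acks idx 1 -> match: F0=2 F1=1 F2=0; commitIndex=1
Op 7: F1 acks idx 9 -> match: F0=2 F1=9 F2=0; commitIndex=2
Op 8: F1 acks idx 3 -> match: F0=2 F1=9 F2=0; commitIndex=2
Op 9: F2 acks idx 8 -> match: F0=2 F1=9 F2=8; commitIndex=8
Op 10: append 1 -> log_len=10
Op 11: F0 acks idx 6 -> match: F0=6 F1=9 F2=8; commitIndex=8
Op 12: F0 acks idx 5 -> match: F0=6 F1=9 F2=8; commitIndex=8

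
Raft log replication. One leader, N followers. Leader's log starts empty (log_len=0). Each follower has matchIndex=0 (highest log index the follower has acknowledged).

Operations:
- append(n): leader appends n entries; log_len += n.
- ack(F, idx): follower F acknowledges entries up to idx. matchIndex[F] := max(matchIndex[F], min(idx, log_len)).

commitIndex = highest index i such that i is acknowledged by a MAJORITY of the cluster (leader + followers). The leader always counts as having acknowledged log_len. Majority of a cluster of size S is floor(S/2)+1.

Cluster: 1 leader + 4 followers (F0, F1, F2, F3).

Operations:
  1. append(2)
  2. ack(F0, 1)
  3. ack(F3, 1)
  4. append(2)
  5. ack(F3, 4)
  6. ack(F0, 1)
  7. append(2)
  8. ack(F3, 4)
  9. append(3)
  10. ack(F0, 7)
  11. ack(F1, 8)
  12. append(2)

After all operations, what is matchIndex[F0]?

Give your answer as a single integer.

Answer: 7

Derivation:
Op 1: append 2 -> log_len=2
Op 2: F0 acks idx 1 -> match: F0=1 F1=0 F2=0 F3=0; commitIndex=0
Op 3: F3 acks idx 1 -> match: F0=1 F1=0 F2=0 F3=1; commitIndex=1
Op 4: append 2 -> log_len=4
Op 5: F3 acks idx 4 -> match: F0=1 F1=0 F2=0 F3=4; commitIndex=1
Op 6: F0 acks idx 1 -> match: F0=1 F1=0 F2=0 F3=4; commitIndex=1
Op 7: append 2 -> log_len=6
Op 8: F3 acks idx 4 -> match: F0=1 F1=0 F2=0 F3=4; commitIndex=1
Op 9: append 3 -> log_len=9
Op 10: F0 acks idx 7 -> match: F0=7 F1=0 F2=0 F3=4; commitIndex=4
Op 11: F1 acks idx 8 -> match: F0=7 F1=8 F2=0 F3=4; commitIndex=7
Op 12: append 2 -> log_len=11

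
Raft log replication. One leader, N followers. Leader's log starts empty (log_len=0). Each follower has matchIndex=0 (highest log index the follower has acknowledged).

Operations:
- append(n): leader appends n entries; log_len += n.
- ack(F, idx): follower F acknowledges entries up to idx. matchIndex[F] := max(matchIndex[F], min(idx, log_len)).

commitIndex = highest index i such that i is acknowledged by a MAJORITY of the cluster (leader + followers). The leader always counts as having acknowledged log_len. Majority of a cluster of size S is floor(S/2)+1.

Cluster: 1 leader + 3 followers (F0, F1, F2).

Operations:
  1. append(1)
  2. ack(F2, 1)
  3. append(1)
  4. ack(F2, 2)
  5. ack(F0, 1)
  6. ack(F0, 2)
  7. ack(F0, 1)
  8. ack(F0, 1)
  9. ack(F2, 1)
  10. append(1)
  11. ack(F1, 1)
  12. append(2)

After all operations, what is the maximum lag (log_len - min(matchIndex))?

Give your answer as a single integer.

Op 1: append 1 -> log_len=1
Op 2: F2 acks idx 1 -> match: F0=0 F1=0 F2=1; commitIndex=0
Op 3: append 1 -> log_len=2
Op 4: F2 acks idx 2 -> match: F0=0 F1=0 F2=2; commitIndex=0
Op 5: F0 acks idx 1 -> match: F0=1 F1=0 F2=2; commitIndex=1
Op 6: F0 acks idx 2 -> match: F0=2 F1=0 F2=2; commitIndex=2
Op 7: F0 acks idx 1 -> match: F0=2 F1=0 F2=2; commitIndex=2
Op 8: F0 acks idx 1 -> match: F0=2 F1=0 F2=2; commitIndex=2
Op 9: F2 acks idx 1 -> match: F0=2 F1=0 F2=2; commitIndex=2
Op 10: append 1 -> log_len=3
Op 11: F1 acks idx 1 -> match: F0=2 F1=1 F2=2; commitIndex=2
Op 12: append 2 -> log_len=5

Answer: 4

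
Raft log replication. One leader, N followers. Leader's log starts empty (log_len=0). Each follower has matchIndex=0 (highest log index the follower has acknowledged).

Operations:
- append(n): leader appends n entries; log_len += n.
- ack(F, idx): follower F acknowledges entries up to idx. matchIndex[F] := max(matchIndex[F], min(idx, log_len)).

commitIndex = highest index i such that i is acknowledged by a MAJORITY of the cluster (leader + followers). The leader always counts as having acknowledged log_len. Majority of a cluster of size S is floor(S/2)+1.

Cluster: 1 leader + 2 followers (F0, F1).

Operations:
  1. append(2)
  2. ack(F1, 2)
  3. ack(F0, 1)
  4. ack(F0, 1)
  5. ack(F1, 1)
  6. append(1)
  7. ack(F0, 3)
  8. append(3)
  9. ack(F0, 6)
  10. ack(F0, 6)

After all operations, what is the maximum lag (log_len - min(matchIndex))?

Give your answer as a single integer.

Answer: 4

Derivation:
Op 1: append 2 -> log_len=2
Op 2: F1 acks idx 2 -> match: F0=0 F1=2; commitIndex=2
Op 3: F0 acks idx 1 -> match: F0=1 F1=2; commitIndex=2
Op 4: F0 acks idx 1 -> match: F0=1 F1=2; commitIndex=2
Op 5: F1 acks idx 1 -> match: F0=1 F1=2; commitIndex=2
Op 6: append 1 -> log_len=3
Op 7: F0 acks idx 3 -> match: F0=3 F1=2; commitIndex=3
Op 8: append 3 -> log_len=6
Op 9: F0 acks idx 6 -> match: F0=6 F1=2; commitIndex=6
Op 10: F0 acks idx 6 -> match: F0=6 F1=2; commitIndex=6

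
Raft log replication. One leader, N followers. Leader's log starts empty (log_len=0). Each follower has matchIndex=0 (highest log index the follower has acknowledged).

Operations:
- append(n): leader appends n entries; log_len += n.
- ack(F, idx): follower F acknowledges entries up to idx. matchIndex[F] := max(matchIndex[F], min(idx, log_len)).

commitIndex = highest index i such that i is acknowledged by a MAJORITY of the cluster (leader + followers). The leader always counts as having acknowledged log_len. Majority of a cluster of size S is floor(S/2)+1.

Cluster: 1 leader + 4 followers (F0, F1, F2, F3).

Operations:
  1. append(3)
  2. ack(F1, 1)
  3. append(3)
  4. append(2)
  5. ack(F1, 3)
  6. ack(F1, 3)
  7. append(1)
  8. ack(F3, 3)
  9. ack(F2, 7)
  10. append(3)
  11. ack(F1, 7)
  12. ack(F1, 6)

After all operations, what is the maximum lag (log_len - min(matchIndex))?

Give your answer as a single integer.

Op 1: append 3 -> log_len=3
Op 2: F1 acks idx 1 -> match: F0=0 F1=1 F2=0 F3=0; commitIndex=0
Op 3: append 3 -> log_len=6
Op 4: append 2 -> log_len=8
Op 5: F1 acks idx 3 -> match: F0=0 F1=3 F2=0 F3=0; commitIndex=0
Op 6: F1 acks idx 3 -> match: F0=0 F1=3 F2=0 F3=0; commitIndex=0
Op 7: append 1 -> log_len=9
Op 8: F3 acks idx 3 -> match: F0=0 F1=3 F2=0 F3=3; commitIndex=3
Op 9: F2 acks idx 7 -> match: F0=0 F1=3 F2=7 F3=3; commitIndex=3
Op 10: append 3 -> log_len=12
Op 11: F1 acks idx 7 -> match: F0=0 F1=7 F2=7 F3=3; commitIndex=7
Op 12: F1 acks idx 6 -> match: F0=0 F1=7 F2=7 F3=3; commitIndex=7

Answer: 12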